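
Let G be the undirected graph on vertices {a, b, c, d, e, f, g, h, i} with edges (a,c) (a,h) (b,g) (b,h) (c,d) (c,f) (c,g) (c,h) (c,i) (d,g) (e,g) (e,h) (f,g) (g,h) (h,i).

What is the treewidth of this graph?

2

A width-2 tree decomposition is:
Bags: B1 = {c, h, i}  B2 = {c, g, h}  B3 = {c, d, g}  B4 = {b, g, h}  B5 = {c, f, g}  B6 = {e, g, h}  B7 = {a, c, h}
Tree: B1–B2, B2–B3, B2–B4, B2–B5, B2–B6, B1–B7
Every bag has size at most 3, so the width is 3 − 1 = 2 and tw(G) ≤ 2. On the other hand G contains the 3-clique {c, d, g}. A clique must lie in a single bag of any decomposition, so no decomposition can have width below 2. Hence tw(G) = 2 exactly.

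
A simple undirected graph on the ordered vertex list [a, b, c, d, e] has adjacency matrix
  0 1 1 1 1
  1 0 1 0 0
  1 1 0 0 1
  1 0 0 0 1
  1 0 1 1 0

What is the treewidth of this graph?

2

A width-2 tree decomposition is:
Bags: B1 = {a, c, e}  B2 = {a, d, e}  B3 = {a, b, c}
Tree: B1–B2, B1–B3
Every bag has size at most 3, so the width is 3 − 1 = 2 and tw(G) ≤ 2. Conversely, {a, d, e} is a clique of size 3, and the vertices of any clique must share a bag in every tree decomposition; so some bag has ≥ 3 vertices and tw(G) ≥ 2. Therefore the treewidth is 2.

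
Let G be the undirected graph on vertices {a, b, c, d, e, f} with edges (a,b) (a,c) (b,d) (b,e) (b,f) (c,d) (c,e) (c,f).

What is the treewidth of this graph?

2

A width-2 tree decomposition is:
Bags: B1 = {b, c, d}  B2 = {b, c, e}  B3 = {a, b, c}  B4 = {b, c, f}
Tree: B1–B2, B2–B3, B3–B4
Each bag holds 3 vertices, so the decomposition has width 2, which upper-bounds the treewidth. For the lower bound, G contains the cycle c–d–b–e–c, so G is not a forest; only forests have treewidth ≤ 1, hence tw(G) ≥ 2. Hence tw(G) = 2 exactly.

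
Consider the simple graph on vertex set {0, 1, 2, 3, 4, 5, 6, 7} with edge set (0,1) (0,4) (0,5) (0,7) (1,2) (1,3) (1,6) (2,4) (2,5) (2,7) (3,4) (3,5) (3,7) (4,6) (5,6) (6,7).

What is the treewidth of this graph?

A width-4 tree decomposition is:
Bags: B1 = {0, 1, 2, 3, 6}  B2 = {0, 2, 3, 5, 6}  B3 = {0, 2, 3, 6, 7}  B4 = {0, 2, 3, 4, 6}
Tree: B1–B2, B2–B3, B3–B4
The largest bag has 5 vertices, giving width 4; this decomposition certifies tw(G) ≤ 4. For the lower bound: the 5 vertex sets {1,6}, {3,5}, {2,7}, {0}, {4} are disjoint, each induces a connected subgraph, and every pair is joined by at least one edge of G. Contracting each set to a single vertex therefore yields K_{5} as a minor, and since treewidth is minor-monotone, tw(G) ≥ tw(K_{5}) = 4. Hence tw(G) = 4 exactly.

4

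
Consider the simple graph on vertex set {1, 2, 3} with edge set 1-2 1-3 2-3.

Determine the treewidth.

A width-2 tree decomposition is:
Bags: B1 = {1, 2, 3}
Tree: (single bag)
A single bag containing all 3 vertices is trivially a valid decomposition of width 2. For the lower bound, the 3 vertices {1, 2, 3} are pairwise adjacent, and any tree decomposition puts a clique entirely inside one bag — forcing width ≥ 2. Therefore the treewidth is 2.

2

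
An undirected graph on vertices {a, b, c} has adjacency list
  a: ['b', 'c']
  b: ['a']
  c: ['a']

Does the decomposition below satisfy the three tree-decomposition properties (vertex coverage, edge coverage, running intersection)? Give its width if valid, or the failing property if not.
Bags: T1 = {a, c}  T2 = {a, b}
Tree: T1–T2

Yes; width 1.

Vertex coverage: the bags together contain {a, b, c}, the full vertex set. Edge coverage: each edge of G has both endpoints in at least one bag. Running intersection: for every vertex, the bags containing it form a connected subtree. All three properties hold, so this is a valid tree decomposition of width max|bag| − 1 = 1, and hence tw(G) ≤ 1.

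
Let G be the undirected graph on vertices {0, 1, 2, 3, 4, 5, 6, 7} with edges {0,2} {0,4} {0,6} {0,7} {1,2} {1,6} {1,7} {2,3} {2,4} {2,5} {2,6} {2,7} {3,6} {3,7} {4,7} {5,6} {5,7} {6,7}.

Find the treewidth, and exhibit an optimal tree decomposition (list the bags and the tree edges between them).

Treewidth 3.
Bags: B1 = {1, 2, 6, 7}  B2 = {0, 2, 6, 7}  B3 = {2, 3, 6, 7}  B4 = {0, 2, 4, 7}  B5 = {2, 5, 6, 7}
Tree: B1–B2, B2–B3, B2–B4, B2–B5

The largest bag has 4 vertices, giving width 3; this decomposition certifies tw(G) ≤ 3. Conversely, {0, 2, 4, 7} is a clique of size 4, and the vertices of any clique must share a bag in every tree decomposition; so some bag has ≥ 4 vertices and tw(G) ≥ 3. Therefore the treewidth is 3.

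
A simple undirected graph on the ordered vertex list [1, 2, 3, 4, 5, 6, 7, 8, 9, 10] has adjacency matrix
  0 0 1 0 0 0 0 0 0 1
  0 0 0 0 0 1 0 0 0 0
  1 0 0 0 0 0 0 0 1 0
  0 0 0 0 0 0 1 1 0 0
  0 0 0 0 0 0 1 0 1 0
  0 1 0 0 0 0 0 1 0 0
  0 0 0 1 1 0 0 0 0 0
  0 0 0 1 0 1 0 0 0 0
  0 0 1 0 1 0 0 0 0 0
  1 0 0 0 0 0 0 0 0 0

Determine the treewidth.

A width-1 tree decomposition is:
Bags: B1 = {2, 6}  B2 = {6, 8}  B3 = {4, 8}  B4 = {4, 7}  B5 = {5, 7}  B6 = {5, 9}  B7 = {3, 9}  B8 = {1, 3}  B9 = {1, 10}
Tree: B1–B2, B2–B3, B3–B4, B4–B5, B5–B6, B6–B7, B7–B8, B8–B9
The largest bag has 2 vertices, giving width 1; this decomposition certifies tw(G) ≤ 1. Since G has at least one edge (e.g. 2–6), it is not an edgeless graph, so tw(G) ≥ 1. Hence tw(G) = 1 exactly.

1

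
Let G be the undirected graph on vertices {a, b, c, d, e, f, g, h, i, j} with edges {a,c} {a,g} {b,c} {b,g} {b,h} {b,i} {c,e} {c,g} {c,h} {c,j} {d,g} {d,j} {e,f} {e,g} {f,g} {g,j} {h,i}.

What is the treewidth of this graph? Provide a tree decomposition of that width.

Every bag has size at most 3, so the width is 3 − 1 = 2 and tw(G) ≤ 2. On the other hand G contains the 3-clique {d, g, j}. A clique must lie in a single bag of any decomposition, so no decomposition can have width below 2. Hence tw(G) = 2 exactly.

Treewidth 2.
One such decomposition:
Bags: B1 = {b, c, g}  B2 = {c, g, j}  B3 = {d, g, j}  B4 = {b, c, h}  B5 = {c, e, g}  B6 = {b, h, i}  B7 = {a, c, g}  B8 = {e, f, g}
Tree: B1–B2, B2–B3, B1–B4, B2–B5, B4–B6, B2–B7, B5–B8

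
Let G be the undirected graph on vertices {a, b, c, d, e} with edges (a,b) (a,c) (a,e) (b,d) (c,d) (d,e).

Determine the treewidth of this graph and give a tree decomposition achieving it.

Treewidth 2.
One optimal decomposition is:
Bags: B1 = {a, b, d}  B2 = {a, d, e}  B3 = {a, c, d}
Tree: B1–B2, B2–B3

Each bag holds 3 vertices, so the decomposition has width 2, which upper-bounds the treewidth. The edges b–a–e–d–b form a cycle, so G is not a tree and its treewidth is at least 2. Combining the bounds, tw(G) = 2.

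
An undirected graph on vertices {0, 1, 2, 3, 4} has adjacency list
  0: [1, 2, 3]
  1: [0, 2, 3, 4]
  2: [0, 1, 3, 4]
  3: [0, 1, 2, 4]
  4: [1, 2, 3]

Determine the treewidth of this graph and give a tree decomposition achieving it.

The largest bag has 4 vertices, giving width 3; this decomposition certifies tw(G) ≤ 3. For the lower bound, the 4 vertices {0, 1, 2, 3} are pairwise adjacent, and any tree decomposition puts a clique entirely inside one bag — forcing width ≥ 3. Combining the bounds, tw(G) = 3.

Treewidth 3.
One such decomposition:
Bags: B1 = {0, 1, 2, 3}  B2 = {1, 2, 3, 4}
Tree: B1–B2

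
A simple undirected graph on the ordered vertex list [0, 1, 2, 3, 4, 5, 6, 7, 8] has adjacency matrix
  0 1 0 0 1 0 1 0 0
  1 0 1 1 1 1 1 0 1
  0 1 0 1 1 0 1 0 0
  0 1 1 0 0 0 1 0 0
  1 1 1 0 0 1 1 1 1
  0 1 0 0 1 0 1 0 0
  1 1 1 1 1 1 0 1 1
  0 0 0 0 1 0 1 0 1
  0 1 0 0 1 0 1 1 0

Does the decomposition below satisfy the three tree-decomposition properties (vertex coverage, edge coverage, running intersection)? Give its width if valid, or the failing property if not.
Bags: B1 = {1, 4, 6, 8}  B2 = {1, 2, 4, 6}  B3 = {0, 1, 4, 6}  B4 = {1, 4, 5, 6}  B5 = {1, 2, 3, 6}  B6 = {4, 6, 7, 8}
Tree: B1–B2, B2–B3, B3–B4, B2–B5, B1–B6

Yes; width 3.

Vertex coverage: the bags together contain {0, 1, 2, 3, 4, 5, 6, 7, 8}, the full vertex set. Edge coverage: each edge of G has both endpoints in at least one bag. Running intersection: for every vertex, the bags containing it form a connected subtree. All three properties hold, so this is a valid tree decomposition of width max|bag| − 1 = 3, and hence tw(G) ≤ 3.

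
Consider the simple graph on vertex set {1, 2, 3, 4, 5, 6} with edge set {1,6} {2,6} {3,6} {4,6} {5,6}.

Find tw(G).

1

A width-1 tree decomposition is:
Bags: B1 = {3, 6}  B2 = {4, 6}  B3 = {1, 6}  B4 = {5, 6}  B5 = {2, 6}
Tree: B1–B2, B1–B3, B1–B4, B4–B5
The largest bag has 2 vertices, giving width 1; this decomposition certifies tw(G) ≤ 1. G has an edge, so its treewidth is at least 1. Hence tw(G) = 1 exactly.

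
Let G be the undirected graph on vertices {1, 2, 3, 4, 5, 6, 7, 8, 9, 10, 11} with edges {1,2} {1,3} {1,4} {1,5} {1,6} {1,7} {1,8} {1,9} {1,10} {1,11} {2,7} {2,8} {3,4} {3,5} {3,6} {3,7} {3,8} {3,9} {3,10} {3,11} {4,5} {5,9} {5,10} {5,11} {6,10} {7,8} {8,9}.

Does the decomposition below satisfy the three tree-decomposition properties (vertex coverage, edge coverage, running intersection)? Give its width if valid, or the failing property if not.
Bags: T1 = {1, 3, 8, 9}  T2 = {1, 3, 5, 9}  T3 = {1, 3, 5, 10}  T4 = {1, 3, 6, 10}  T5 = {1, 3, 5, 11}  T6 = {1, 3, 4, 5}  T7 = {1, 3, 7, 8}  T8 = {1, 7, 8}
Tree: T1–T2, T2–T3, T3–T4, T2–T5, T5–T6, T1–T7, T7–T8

A tree decomposition must satisfy three properties: every vertex lies in some bag; for every edge, both endpoints lie together in some bag; and for every vertex, the bags containing it form a connected subtree. Here vertex 2 appears in no bag, so the decomposition is invalid.

No — vertex 2 appears in no bag.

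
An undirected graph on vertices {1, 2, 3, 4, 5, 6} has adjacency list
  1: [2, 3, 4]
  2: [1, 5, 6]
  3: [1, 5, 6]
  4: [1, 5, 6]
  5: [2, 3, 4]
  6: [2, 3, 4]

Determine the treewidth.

3

A width-3 tree decomposition is:
Bags: B1 = {1, 2, 5, 6}  B2 = {1, 4, 5, 6}  B3 = {1, 3, 5, 6}
Tree: B1–B2, B2–B3
Every bag has size at most 4, so the width is 4 − 1 = 3 and tw(G) ≤ 3. For the lower bound: the 4 vertex sets {2,5}, {1,4}, {6}, {3} are disjoint, each induces a connected subgraph, and every pair is joined by at least one edge of G. Contracting each set to a single vertex therefore yields K_{4} as a minor, and since treewidth is minor-monotone, tw(G) ≥ tw(K_{4}) = 3. Hence tw(G) = 3 exactly.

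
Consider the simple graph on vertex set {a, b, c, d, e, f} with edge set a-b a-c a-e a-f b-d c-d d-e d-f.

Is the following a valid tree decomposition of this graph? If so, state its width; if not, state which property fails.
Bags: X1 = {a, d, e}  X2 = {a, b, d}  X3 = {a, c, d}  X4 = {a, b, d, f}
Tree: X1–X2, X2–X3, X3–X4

No — bags containing vertex b are not connected in the tree.

A tree decomposition must satisfy three properties: every vertex lies in some bag; for every edge, both endpoints lie together in some bag; and for every vertex, the bags containing it form a connected subtree. Here bags containing vertex b are not connected in the tree, so the decomposition is invalid.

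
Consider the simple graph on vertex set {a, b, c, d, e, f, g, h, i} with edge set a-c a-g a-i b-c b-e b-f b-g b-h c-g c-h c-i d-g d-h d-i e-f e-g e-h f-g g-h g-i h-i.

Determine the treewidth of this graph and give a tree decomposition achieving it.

Every bag has size at most 4, so the width is 4 − 1 = 3 and tw(G) ≤ 3. For the lower bound, the 4 vertices {a, c, g, i} are pairwise adjacent, and any tree decomposition puts a clique entirely inside one bag — forcing width ≥ 3. Hence tw(G) = 3 exactly.

Treewidth 3.
Bags: B1 = {b, e, g, h}  B2 = {b, c, g, h}  B3 = {b, e, f, g}  B4 = {c, g, h, i}  B5 = {a, c, g, i}  B6 = {d, g, h, i}
Tree: B1–B2, B1–B3, B2–B4, B4–B5, B4–B6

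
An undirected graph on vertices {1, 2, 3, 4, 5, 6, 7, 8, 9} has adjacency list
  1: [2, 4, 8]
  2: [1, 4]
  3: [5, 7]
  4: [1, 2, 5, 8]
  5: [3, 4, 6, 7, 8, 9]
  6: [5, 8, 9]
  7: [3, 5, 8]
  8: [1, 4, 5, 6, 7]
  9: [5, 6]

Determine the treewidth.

A width-2 tree decomposition is:
Bags: B1 = {5, 7, 8}  B2 = {5, 6, 8}  B3 = {4, 5, 8}  B4 = {1, 4, 8}  B5 = {1, 2, 4}  B6 = {3, 5, 7}  B7 = {5, 6, 9}
Tree: B1–B2, B2–B3, B3–B4, B4–B5, B1–B6, B2–B7
Every bag has size at most 3, so the width is 3 − 1 = 2 and tw(G) ≤ 2. On the other hand G contains the 3-clique {1, 4, 8}. A clique must lie in a single bag of any decomposition, so no decomposition can have width below 2. Therefore the treewidth is 2.

2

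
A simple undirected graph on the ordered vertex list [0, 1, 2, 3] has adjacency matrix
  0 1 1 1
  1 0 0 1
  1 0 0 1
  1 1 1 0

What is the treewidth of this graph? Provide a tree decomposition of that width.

Every bag has size at most 3, so the width is 3 − 1 = 2 and tw(G) ≤ 2. For the lower bound, the 3 vertices {0, 1, 3} are pairwise adjacent, and any tree decomposition puts a clique entirely inside one bag — forcing width ≥ 2. Therefore the treewidth is 2.

Treewidth 2.
One such decomposition:
Bags: B1 = {0, 1, 3}  B2 = {0, 2, 3}
Tree: B1–B2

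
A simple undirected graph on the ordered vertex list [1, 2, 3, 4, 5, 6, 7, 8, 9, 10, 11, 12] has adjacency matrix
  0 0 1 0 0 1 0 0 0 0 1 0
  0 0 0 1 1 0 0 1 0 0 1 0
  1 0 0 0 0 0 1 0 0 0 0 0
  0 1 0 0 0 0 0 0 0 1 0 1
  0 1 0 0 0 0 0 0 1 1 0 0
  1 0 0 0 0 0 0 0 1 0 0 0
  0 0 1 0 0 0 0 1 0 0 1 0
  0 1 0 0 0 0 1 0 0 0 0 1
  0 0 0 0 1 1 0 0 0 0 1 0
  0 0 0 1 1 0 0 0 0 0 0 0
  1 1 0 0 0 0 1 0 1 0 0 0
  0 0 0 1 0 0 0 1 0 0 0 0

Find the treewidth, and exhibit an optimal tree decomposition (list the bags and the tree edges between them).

Treewidth 3.
One such decomposition:
Bags: B1 = {1, 3, 6, 9}  B2 = {1, 3, 9, 11}  B3 = {3, 7, 9, 11}  B4 = {5, 7, 9, 11}  B5 = {2, 5, 7, 11}  B6 = {2, 5, 7, 8}  B7 = {2, 5, 8, 10}  B8 = {2, 4, 8, 10}  B9 = {4, 8, 10, 12}
Tree: B1–B2, B2–B3, B3–B4, B4–B5, B5–B6, B6–B7, B7–B8, B8–B9

Every bag has size at most 4, so the width is 4 − 1 = 3 and tw(G) ≤ 3. For the lower bound: the 4 vertex sets {1,3,6}, {9}, {11}, {2,5,7,8} are disjoint, each induces a connected subgraph, and every pair is joined by at least one edge of G. Contracting each set to a single vertex therefore yields K_{4} as a minor, and since treewidth is minor-monotone, tw(G) ≥ tw(K_{4}) = 3. Hence tw(G) = 3 exactly.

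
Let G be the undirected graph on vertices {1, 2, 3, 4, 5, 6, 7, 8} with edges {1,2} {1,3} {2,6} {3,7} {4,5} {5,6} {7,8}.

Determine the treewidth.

A width-1 tree decomposition is:
Bags: B1 = {7, 8}  B2 = {3, 7}  B3 = {1, 3}  B4 = {1, 2}  B5 = {2, 6}  B6 = {5, 6}  B7 = {4, 5}
Tree: B1–B2, B2–B3, B3–B4, B4–B5, B5–B6, B6–B7
Each bag holds 2 vertices, so the decomposition has width 1, which upper-bounds the treewidth. Since G has at least one edge (e.g. 8–7), it is not an edgeless graph, so tw(G) ≥ 1. Hence tw(G) = 1 exactly.

1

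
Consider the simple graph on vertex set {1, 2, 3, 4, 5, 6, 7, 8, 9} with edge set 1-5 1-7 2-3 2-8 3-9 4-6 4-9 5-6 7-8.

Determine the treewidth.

2

A width-2 tree decomposition is:
Bags: B1 = {1, 7, 8}  B2 = {1, 5, 8}  B3 = {5, 6, 8}  B4 = {4, 6, 8}  B5 = {4, 8, 9}  B6 = {3, 8, 9}  B7 = {2, 3, 8}
Tree: B1–B2, B2–B3, B3–B4, B4–B5, B5–B6, B6–B7
Every bag has size at most 3, so the width is 3 − 1 = 2 and tw(G) ≤ 2. Since 8–7–1–5–6–4–9–3–2–8 is a cycle in G, G is not acyclic. Forests are exactly the graphs of treewidth ≤ 1, so tw(G) ≥ 2. Therefore the treewidth is 2.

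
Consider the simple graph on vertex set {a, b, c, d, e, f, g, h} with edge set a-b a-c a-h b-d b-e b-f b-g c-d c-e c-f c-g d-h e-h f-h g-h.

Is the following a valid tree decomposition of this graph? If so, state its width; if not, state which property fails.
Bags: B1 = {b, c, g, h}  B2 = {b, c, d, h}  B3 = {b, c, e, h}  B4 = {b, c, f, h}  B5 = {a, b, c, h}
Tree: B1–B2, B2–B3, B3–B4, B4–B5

Yes; width 3.

Vertex coverage: the bags together contain {a, b, c, d, e, f, g, h}, the full vertex set. Edge coverage: each edge of G has both endpoints in at least one bag. Running intersection: for every vertex, the bags containing it form a connected subtree. All three properties hold, so this is a valid tree decomposition of width max|bag| − 1 = 3, and hence tw(G) ≤ 3.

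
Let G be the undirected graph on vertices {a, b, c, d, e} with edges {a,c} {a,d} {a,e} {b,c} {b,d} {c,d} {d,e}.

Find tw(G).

2

A width-2 tree decomposition is:
Bags: B1 = {a, d, e}  B2 = {a, c, d}  B3 = {b, c, d}
Tree: B1–B2, B2–B3
Every bag has size at most 3, so the width is 3 − 1 = 2 and tw(G) ≤ 2. On the other hand G contains the 3-clique {a, d, e}. A clique must lie in a single bag of any decomposition, so no decomposition can have width below 2. Therefore the treewidth is 2.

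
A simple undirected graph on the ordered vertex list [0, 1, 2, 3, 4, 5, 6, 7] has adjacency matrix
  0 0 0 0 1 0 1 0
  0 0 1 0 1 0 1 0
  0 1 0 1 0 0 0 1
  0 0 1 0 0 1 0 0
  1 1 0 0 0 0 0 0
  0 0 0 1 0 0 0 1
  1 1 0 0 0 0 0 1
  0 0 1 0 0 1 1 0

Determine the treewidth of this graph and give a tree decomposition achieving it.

The largest bag has 3 vertices, giving width 2; this decomposition certifies tw(G) ≤ 2. The edges 4–0–6–1–4 form a cycle, so G is not a tree and its treewidth is at least 2. Therefore the treewidth is 2.

Treewidth 2.
Bags: B1 = {0, 1, 4}  B2 = {0, 1, 6}  B3 = {1, 2, 6}  B4 = {2, 6, 7}  B5 = {2, 3, 7}  B6 = {3, 5, 7}
Tree: B1–B2, B2–B3, B3–B4, B4–B5, B5–B6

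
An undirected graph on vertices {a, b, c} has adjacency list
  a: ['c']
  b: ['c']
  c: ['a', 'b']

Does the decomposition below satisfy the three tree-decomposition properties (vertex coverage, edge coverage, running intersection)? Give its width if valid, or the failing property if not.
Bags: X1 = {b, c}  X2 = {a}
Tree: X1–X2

A tree decomposition must satisfy three properties: every vertex lies in some bag; for every edge, both endpoints lie together in some bag; and for every vertex, the bags containing it form a connected subtree. Here edge (c,a) lies in no bag, so the decomposition is invalid.

No — edge (c,a) lies in no bag.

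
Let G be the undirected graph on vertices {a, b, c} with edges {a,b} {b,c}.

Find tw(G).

1

A width-1 tree decomposition is:
Bags: B1 = {b, c}  B2 = {a, b}
Tree: B1–B2
Every bag has size at most 2, so the width is 2 − 1 = 1 and tw(G) ≤ 1. G has an edge, so its treewidth is at least 1. The upper and lower bounds meet at 1, so that is the treewidth.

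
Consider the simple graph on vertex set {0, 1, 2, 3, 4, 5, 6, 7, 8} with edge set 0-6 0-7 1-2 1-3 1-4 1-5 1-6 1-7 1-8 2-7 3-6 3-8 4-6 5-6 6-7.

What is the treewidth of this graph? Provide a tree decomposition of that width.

Treewidth 2.
Bags: B1 = {1, 3, 6}  B2 = {1, 3, 8}  B3 = {1, 4, 6}  B4 = {1, 6, 7}  B5 = {0, 6, 7}  B6 = {1, 5, 6}  B7 = {1, 2, 7}
Tree: B1–B2, B1–B3, B1–B4, B4–B5, B4–B6, B4–B7

The largest bag has 3 vertices, giving width 2; this decomposition certifies tw(G) ≤ 2. Conversely, {0, 6, 7} is a clique of size 3, and the vertices of any clique must share a bag in every tree decomposition; so some bag has ≥ 3 vertices and tw(G) ≥ 2. Hence tw(G) = 2 exactly.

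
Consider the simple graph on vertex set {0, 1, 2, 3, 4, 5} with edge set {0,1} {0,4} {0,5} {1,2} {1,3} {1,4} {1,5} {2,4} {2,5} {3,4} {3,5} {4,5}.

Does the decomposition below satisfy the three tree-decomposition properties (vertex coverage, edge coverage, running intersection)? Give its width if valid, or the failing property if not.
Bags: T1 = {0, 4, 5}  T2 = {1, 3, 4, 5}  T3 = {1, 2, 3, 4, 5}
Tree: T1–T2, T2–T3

No — edge (1,0) lies in no bag.

A tree decomposition must satisfy three properties: every vertex lies in some bag; for every edge, both endpoints lie together in some bag; and for every vertex, the bags containing it form a connected subtree. Here edge (1,0) lies in no bag, so the decomposition is invalid.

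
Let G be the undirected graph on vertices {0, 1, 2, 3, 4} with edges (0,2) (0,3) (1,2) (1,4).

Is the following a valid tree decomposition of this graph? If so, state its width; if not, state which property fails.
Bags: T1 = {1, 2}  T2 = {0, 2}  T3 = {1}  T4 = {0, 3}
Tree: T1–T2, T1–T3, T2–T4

No — vertex 4 appears in no bag.

A tree decomposition must satisfy three properties: every vertex lies in some bag; for every edge, both endpoints lie together in some bag; and for every vertex, the bags containing it form a connected subtree. Here vertex 4 appears in no bag, so the decomposition is invalid.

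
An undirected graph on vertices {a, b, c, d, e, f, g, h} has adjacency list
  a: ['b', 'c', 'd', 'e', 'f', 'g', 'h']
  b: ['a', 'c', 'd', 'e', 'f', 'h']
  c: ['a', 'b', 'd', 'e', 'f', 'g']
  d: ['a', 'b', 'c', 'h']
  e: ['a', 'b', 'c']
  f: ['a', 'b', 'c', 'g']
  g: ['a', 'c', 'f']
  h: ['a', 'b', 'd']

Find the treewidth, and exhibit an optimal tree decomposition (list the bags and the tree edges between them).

Treewidth 3.
One such decomposition:
Bags: B1 = {a, b, c, d}  B2 = {a, b, c, f}  B3 = {a, c, f, g}  B4 = {a, b, c, e}  B5 = {a, b, d, h}
Tree: B1–B2, B2–B3, B2–B4, B1–B5

The largest bag has 4 vertices, giving width 3; this decomposition certifies tw(G) ≤ 3. Conversely, {a, c, f, g} is a clique of size 4, and the vertices of any clique must share a bag in every tree decomposition; so some bag has ≥ 4 vertices and tw(G) ≥ 3. The upper and lower bounds meet at 3, so that is the treewidth.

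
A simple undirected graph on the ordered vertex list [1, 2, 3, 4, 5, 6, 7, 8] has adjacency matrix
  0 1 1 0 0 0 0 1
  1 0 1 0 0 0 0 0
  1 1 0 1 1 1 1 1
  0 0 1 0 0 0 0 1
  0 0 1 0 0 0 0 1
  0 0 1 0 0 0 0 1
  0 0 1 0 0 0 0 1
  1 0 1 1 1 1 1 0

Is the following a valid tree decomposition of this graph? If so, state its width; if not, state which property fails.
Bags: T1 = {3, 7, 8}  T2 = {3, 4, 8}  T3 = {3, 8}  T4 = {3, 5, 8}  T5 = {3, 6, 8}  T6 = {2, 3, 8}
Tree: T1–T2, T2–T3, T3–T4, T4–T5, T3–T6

A tree decomposition must satisfy three properties: every vertex lies in some bag; for every edge, both endpoints lie together in some bag; and for every vertex, the bags containing it form a connected subtree. Here vertex 1 appears in no bag, so the decomposition is invalid.

No — vertex 1 appears in no bag.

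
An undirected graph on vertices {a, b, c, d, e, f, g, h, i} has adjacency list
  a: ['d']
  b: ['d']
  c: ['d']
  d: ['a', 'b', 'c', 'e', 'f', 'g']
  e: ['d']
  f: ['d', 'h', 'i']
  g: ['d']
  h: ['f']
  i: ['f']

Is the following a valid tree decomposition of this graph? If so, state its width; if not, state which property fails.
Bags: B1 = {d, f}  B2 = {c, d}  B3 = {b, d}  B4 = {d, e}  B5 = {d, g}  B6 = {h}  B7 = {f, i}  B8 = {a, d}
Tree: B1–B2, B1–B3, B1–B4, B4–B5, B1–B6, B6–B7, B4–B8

No — edge (f,h) lies in no bag.

A tree decomposition must satisfy three properties: every vertex lies in some bag; for every edge, both endpoints lie together in some bag; and for every vertex, the bags containing it form a connected subtree. Here edge (f,h) lies in no bag, so the decomposition is invalid.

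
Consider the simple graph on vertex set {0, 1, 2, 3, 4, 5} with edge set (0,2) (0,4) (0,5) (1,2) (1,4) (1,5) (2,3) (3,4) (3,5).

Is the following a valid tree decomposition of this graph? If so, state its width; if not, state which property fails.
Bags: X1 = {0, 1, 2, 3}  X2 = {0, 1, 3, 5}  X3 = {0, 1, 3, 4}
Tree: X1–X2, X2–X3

Yes; width 3.

Vertex coverage: the bags together contain {0, 1, 2, 3, 4, 5}, the full vertex set. Edge coverage: each edge of G has both endpoints in at least one bag. Running intersection: for every vertex, the bags containing it form a connected subtree. All three properties hold, so this is a valid tree decomposition of width max|bag| − 1 = 3, and hence tw(G) ≤ 3.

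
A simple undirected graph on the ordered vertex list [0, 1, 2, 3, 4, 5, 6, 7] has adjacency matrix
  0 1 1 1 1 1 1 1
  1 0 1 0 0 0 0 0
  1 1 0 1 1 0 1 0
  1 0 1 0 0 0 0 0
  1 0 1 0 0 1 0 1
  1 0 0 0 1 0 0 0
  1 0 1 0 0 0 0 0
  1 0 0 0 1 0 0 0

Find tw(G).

A width-2 tree decomposition is:
Bags: B1 = {0, 2, 4}  B2 = {0, 2, 6}  B3 = {0, 2, 3}  B4 = {0, 4, 5}  B5 = {0, 4, 7}  B6 = {0, 1, 2}
Tree: B1–B2, B2–B3, B1–B4, B1–B5, B1–B6
Each bag holds 3 vertices, so the decomposition has width 2, which upper-bounds the treewidth. Conversely, {0, 1, 2} is a clique of size 3, and the vertices of any clique must share a bag in every tree decomposition; so some bag has ≥ 3 vertices and tw(G) ≥ 2. Hence tw(G) = 2 exactly.

2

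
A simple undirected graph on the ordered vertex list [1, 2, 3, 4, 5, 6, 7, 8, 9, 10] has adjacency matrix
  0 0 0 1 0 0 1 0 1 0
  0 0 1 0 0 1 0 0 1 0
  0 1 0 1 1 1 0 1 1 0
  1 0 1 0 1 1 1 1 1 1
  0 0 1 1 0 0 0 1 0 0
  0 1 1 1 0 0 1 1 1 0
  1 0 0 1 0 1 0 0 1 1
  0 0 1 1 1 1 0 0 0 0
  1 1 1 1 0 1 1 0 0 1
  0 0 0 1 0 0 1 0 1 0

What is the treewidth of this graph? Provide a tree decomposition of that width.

Treewidth 3.
One optimal decomposition is:
Bags: B1 = {4, 7, 9, 10}  B2 = {4, 6, 7, 9}  B3 = {1, 4, 7, 9}  B4 = {3, 4, 6, 9}  B5 = {3, 4, 6, 8}  B6 = {2, 3, 6, 9}  B7 = {3, 4, 5, 8}
Tree: B1–B2, B2–B3, B2–B4, B4–B5, B4–B6, B5–B7

Each bag holds 4 vertices, so the decomposition has width 3, which upper-bounds the treewidth. For the lower bound, the 4 vertices {2, 3, 6, 9} are pairwise adjacent, and any tree decomposition puts a clique entirely inside one bag — forcing width ≥ 3. Combining the bounds, tw(G) = 3.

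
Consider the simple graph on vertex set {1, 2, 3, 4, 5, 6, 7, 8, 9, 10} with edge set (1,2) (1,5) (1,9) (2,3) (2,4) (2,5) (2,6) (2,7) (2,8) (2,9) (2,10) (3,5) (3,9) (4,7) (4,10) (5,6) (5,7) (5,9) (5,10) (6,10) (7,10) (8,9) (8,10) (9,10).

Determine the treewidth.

3

A width-3 tree decomposition is:
Bags: B1 = {2, 5, 9, 10}  B2 = {2, 5, 7, 10}  B3 = {2, 5, 6, 10}  B4 = {2, 3, 5, 9}  B5 = {2, 8, 9, 10}  B6 = {1, 2, 5, 9}  B7 = {2, 4, 7, 10}
Tree: B1–B2, B1–B3, B1–B4, B1–B5, B4–B6, B2–B7
Every bag has size at most 4, so the width is 4 − 1 = 3 and tw(G) ≤ 3. On the other hand G contains the 4-clique {2, 8, 9, 10}. A clique must lie in a single bag of any decomposition, so no decomposition can have width below 3. Therefore the treewidth is 3.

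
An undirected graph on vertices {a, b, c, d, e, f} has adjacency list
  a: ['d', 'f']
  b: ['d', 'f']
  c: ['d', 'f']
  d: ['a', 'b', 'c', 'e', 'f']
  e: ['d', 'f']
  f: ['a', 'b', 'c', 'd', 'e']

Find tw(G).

2

A width-2 tree decomposition is:
Bags: B1 = {d, e, f}  B2 = {b, d, f}  B3 = {c, d, f}  B4 = {a, d, f}
Tree: B1–B2, B2–B3, B2–B4
Every bag has size at most 3, so the width is 3 − 1 = 2 and tw(G) ≤ 2. For the lower bound, the 3 vertices {d, e, f} are pairwise adjacent, and any tree decomposition puts a clique entirely inside one bag — forcing width ≥ 2. The upper and lower bounds meet at 2, so that is the treewidth.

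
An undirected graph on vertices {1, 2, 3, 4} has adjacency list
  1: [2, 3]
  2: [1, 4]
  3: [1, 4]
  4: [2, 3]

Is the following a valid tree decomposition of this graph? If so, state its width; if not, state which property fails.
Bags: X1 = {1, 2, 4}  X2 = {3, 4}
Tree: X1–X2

A tree decomposition must satisfy three properties: every vertex lies in some bag; for every edge, both endpoints lie together in some bag; and for every vertex, the bags containing it form a connected subtree. Here edge (1,3) lies in no bag, so the decomposition is invalid.

No — edge (1,3) lies in no bag.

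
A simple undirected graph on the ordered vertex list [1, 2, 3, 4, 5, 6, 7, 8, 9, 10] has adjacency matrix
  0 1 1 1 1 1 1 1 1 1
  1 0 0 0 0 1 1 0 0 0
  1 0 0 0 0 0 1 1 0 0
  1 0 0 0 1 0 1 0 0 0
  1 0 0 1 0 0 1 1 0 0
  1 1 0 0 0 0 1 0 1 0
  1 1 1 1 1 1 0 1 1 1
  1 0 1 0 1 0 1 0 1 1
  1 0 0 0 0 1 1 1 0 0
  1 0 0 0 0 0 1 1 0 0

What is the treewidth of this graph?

A width-3 tree decomposition is:
Bags: B1 = {1, 7, 8, 9}  B2 = {1, 5, 7, 8}  B3 = {1, 6, 7, 9}  B4 = {1, 4, 5, 7}  B5 = {1, 2, 6, 7}  B6 = {1, 3, 7, 8}  B7 = {1, 7, 8, 10}
Tree: B1–B2, B1–B3, B2–B4, B3–B5, B2–B6, B1–B7
Every bag has size at most 4, so the width is 4 − 1 = 3 and tw(G) ≤ 3. On the other hand G contains the 4-clique {1, 7, 8, 9}. A clique must lie in a single bag of any decomposition, so no decomposition can have width below 3. Therefore the treewidth is 3.

3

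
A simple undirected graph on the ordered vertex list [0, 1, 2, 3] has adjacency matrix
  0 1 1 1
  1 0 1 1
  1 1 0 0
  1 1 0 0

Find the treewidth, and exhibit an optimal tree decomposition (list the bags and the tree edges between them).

Each bag holds 3 vertices, so the decomposition has width 2, which upper-bounds the treewidth. Conversely, {0, 1, 2} is a clique of size 3, and the vertices of any clique must share a bag in every tree decomposition; so some bag has ≥ 3 vertices and tw(G) ≥ 2. The upper and lower bounds meet at 2, so that is the treewidth.

Treewidth 2.
One optimal decomposition is:
Bags: B1 = {0, 1, 3}  B2 = {0, 1, 2}
Tree: B1–B2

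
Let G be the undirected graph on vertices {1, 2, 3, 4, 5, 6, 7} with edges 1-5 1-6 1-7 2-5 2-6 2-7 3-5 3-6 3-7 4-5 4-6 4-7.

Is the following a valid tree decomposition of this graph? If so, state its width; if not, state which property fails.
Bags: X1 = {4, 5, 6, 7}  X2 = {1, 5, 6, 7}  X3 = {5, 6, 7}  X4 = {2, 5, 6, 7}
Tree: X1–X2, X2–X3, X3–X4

A tree decomposition must satisfy three properties: every vertex lies in some bag; for every edge, both endpoints lie together in some bag; and for every vertex, the bags containing it form a connected subtree. Here vertex 3 appears in no bag, so the decomposition is invalid.

No — vertex 3 appears in no bag.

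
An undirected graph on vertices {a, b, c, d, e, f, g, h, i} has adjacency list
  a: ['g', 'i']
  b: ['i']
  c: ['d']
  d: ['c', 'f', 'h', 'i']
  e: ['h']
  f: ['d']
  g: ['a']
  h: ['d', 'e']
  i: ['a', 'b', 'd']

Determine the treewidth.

A width-1 tree decomposition is:
Bags: B1 = {d, f}  B2 = {d, i}  B3 = {c, d}  B4 = {a, i}  B5 = {a, g}  B6 = {d, h}  B7 = {b, i}  B8 = {e, h}
Tree: B1–B2, B2–B3, B2–B4, B4–B5, B2–B6, B4–B7, B6–B8
Each bag holds 2 vertices, so the decomposition has width 1, which upper-bounds the treewidth. Any graph with an edge has treewidth ≥ 1, and G has the edge f–d. Therefore the treewidth is 1.

1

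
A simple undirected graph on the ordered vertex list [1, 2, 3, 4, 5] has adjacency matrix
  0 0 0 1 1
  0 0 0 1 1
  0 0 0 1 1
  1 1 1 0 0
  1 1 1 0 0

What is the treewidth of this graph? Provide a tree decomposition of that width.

Treewidth 2.
Bags: B1 = {3, 4, 5}  B2 = {1, 4, 5}  B3 = {2, 4, 5}
Tree: B1–B2, B2–B3

Every bag has size at most 3, so the width is 3 − 1 = 2 and tw(G) ≤ 2. Since 5–3–4–1–5 is a cycle in G, G is not acyclic. Forests are exactly the graphs of treewidth ≤ 1, so tw(G) ≥ 2. Therefore the treewidth is 2.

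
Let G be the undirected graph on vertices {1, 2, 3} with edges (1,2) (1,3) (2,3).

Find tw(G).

A width-2 tree decomposition is:
Bags: B1 = {1, 2, 3}
Tree: (single bag)
A single bag containing all 3 vertices is trivially a valid decomposition of width 2. Conversely, {1, 2, 3} is a clique of size 3, and the vertices of any clique must share a bag in every tree decomposition; so some bag has ≥ 3 vertices and tw(G) ≥ 2. The upper and lower bounds meet at 2, so that is the treewidth.

2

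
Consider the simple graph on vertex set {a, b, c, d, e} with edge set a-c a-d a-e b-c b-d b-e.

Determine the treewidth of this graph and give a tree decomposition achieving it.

Treewidth 2.
Bags: B1 = {a, b, e}  B2 = {a, b, d}  B3 = {a, b, c}
Tree: B1–B2, B2–B3

Every bag has size at most 3, so the width is 3 − 1 = 2 and tw(G) ≤ 2. Since e–a–d–b–e is a cycle in G, G is not acyclic. Forests are exactly the graphs of treewidth ≤ 1, so tw(G) ≥ 2. The upper and lower bounds meet at 2, so that is the treewidth.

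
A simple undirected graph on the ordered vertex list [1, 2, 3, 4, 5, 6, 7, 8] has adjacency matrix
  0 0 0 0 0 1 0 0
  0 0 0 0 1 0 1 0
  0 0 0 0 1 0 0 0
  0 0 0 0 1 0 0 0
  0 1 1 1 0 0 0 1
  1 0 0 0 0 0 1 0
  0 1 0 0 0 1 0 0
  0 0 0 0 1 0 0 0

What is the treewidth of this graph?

A width-1 tree decomposition is:
Bags: B1 = {2, 7}  B2 = {2, 5}  B3 = {6, 7}  B4 = {4, 5}  B5 = {5, 8}  B6 = {1, 6}  B7 = {3, 5}
Tree: B1–B2, B1–B3, B2–B4, B4–B5, B3–B6, B4–B7
Every bag has size at most 2, so the width is 2 − 1 = 1 and tw(G) ≤ 1. Since G has at least one edge (e.g. 7–2), it is not an edgeless graph, so tw(G) ≥ 1. Combining the bounds, tw(G) = 1.

1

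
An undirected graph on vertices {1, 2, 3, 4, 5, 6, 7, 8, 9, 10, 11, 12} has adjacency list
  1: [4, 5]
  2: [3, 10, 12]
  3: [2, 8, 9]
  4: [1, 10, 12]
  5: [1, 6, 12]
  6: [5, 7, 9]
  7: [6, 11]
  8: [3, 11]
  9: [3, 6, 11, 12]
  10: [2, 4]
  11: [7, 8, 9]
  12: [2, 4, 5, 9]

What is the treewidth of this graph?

A width-3 tree decomposition is:
Bags: B1 = {1, 2, 4, 10}  B2 = {1, 2, 4, 12}  B3 = {1, 2, 5, 12}  B4 = {2, 3, 5, 12}  B5 = {3, 5, 9, 12}  B6 = {3, 5, 6, 9}  B7 = {3, 6, 8, 9}  B8 = {6, 8, 9, 11}  B9 = {6, 7, 8, 11}
Tree: B1–B2, B2–B3, B3–B4, B4–B5, B5–B6, B6–B7, B7–B8, B8–B9
Every bag has size at most 4, so the width is 4 − 1 = 3 and tw(G) ≤ 3. For the lower bound: the 4 vertex sets {1,4,10}, {2}, {12}, {3,5,6,9} are disjoint, each induces a connected subgraph, and every pair is joined by at least one edge of G. Contracting each set to a single vertex therefore yields K_{4} as a minor, and since treewidth is minor-monotone, tw(G) ≥ tw(K_{4}) = 3. The upper and lower bounds meet at 3, so that is the treewidth.

3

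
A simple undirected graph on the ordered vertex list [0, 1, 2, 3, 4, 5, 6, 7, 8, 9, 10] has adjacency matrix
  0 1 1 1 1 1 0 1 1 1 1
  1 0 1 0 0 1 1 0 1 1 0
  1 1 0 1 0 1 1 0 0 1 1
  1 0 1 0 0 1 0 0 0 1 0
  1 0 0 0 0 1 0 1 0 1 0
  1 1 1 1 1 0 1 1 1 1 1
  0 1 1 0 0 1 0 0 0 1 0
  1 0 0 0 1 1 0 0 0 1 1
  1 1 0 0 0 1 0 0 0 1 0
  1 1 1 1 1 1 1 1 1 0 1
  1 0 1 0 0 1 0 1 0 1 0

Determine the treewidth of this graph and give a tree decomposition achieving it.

Every bag has size at most 5, so the width is 5 − 1 = 4 and tw(G) ≤ 4. On the other hand G contains the 5-clique {0, 1, 5, 8, 9}. A clique must lie in a single bag of any decomposition, so no decomposition can have width below 4. Combining the bounds, tw(G) = 4.

Treewidth 4.
One optimal decomposition is:
Bags: B1 = {0, 1, 2, 5, 9}  B2 = {0, 1, 5, 8, 9}  B3 = {1, 2, 5, 6, 9}  B4 = {0, 2, 5, 9, 10}  B5 = {0, 5, 7, 9, 10}  B6 = {0, 4, 5, 7, 9}  B7 = {0, 2, 3, 5, 9}
Tree: B1–B2, B1–B3, B1–B4, B4–B5, B5–B6, B4–B7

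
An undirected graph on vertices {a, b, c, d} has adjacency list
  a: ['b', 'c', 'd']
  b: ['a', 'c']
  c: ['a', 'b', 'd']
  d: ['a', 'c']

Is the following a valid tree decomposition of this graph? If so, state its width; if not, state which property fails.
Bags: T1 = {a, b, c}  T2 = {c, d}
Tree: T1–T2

A tree decomposition must satisfy three properties: every vertex lies in some bag; for every edge, both endpoints lie together in some bag; and for every vertex, the bags containing it form a connected subtree. Here edge (a,d) lies in no bag, so the decomposition is invalid.

No — edge (a,d) lies in no bag.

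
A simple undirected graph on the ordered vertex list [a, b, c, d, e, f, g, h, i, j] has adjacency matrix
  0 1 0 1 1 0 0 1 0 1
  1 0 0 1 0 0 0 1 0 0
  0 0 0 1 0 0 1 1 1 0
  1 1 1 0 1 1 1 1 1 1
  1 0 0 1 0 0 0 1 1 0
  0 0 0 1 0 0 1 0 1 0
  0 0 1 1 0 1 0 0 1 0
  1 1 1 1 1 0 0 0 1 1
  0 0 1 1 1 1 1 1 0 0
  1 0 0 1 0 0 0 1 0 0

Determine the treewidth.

3

A width-3 tree decomposition is:
Bags: B1 = {c, d, g, i}  B2 = {c, d, h, i}  B3 = {d, e, h, i}  B4 = {a, d, e, h}  B5 = {a, b, d, h}  B6 = {d, f, g, i}  B7 = {a, d, h, j}
Tree: B1–B2, B2–B3, B3–B4, B4–B5, B1–B6, B5–B7
Each bag holds 4 vertices, so the decomposition has width 3, which upper-bounds the treewidth. Conversely, {c, d, g, i} is a clique of size 4, and the vertices of any clique must share a bag in every tree decomposition; so some bag has ≥ 4 vertices and tw(G) ≥ 3. Hence tw(G) = 3 exactly.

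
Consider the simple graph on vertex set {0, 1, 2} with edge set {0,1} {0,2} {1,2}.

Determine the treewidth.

2

A width-2 tree decomposition is:
Bags: B1 = {0, 1, 2}
Tree: (single bag)
With just one bag of size 3, the width is 3 − 1 = 2, so tw(G) ≤ 2. For the lower bound, the 3 vertices {0, 1, 2} are pairwise adjacent, and any tree decomposition puts a clique entirely inside one bag — forcing width ≥ 2. The upper and lower bounds meet at 2, so that is the treewidth.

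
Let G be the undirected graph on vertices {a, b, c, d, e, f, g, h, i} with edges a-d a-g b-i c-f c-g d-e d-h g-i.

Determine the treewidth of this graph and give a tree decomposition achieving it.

Treewidth 1.
One such decomposition:
Bags: B1 = {c, g}  B2 = {c, f}  B3 = {g, i}  B4 = {a, g}  B5 = {a, d}  B6 = {b, i}  B7 = {d, e}  B8 = {d, h}
Tree: B1–B2, B1–B3, B3–B4, B4–B5, B3–B6, B5–B7, B5–B8

Every bag has size at most 2, so the width is 2 − 1 = 1 and tw(G) ≤ 1. G has an edge, so its treewidth is at least 1. Therefore the treewidth is 1.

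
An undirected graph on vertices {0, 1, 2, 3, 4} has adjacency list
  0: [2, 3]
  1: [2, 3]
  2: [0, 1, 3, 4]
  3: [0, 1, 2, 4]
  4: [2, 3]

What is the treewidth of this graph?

2

A width-2 tree decomposition is:
Bags: B1 = {1, 2, 3}  B2 = {0, 2, 3}  B3 = {2, 3, 4}
Tree: B1–B2, B1–B3
The largest bag has 3 vertices, giving width 2; this decomposition certifies tw(G) ≤ 2. For the lower bound, the 3 vertices {0, 2, 3} are pairwise adjacent, and any tree decomposition puts a clique entirely inside one bag — forcing width ≥ 2. The upper and lower bounds meet at 2, so that is the treewidth.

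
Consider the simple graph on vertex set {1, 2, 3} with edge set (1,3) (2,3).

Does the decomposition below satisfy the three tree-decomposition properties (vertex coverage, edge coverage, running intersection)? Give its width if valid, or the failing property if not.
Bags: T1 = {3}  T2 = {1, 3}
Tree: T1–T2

No — vertex 2 appears in no bag.

A tree decomposition must satisfy three properties: every vertex lies in some bag; for every edge, both endpoints lie together in some bag; and for every vertex, the bags containing it form a connected subtree. Here vertex 2 appears in no bag, so the decomposition is invalid.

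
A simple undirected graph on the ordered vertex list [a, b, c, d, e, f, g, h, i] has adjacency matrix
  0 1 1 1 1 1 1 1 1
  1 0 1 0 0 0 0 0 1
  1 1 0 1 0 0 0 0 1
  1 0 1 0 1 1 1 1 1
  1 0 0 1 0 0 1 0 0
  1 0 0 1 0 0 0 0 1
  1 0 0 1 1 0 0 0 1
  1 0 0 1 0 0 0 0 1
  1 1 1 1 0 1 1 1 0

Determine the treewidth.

3

A width-3 tree decomposition is:
Bags: B1 = {a, d, g, i}  B2 = {a, d, e, g}  B3 = {a, c, d, i}  B4 = {a, d, f, i}  B5 = {a, d, h, i}  B6 = {a, b, c, i}
Tree: B1–B2, B1–B3, B1–B4, B1–B5, B3–B6
Every bag has size at most 4, so the width is 4 − 1 = 3 and tw(G) ≤ 3. For the lower bound, the 4 vertices {a, d, e, g} are pairwise adjacent, and any tree decomposition puts a clique entirely inside one bag — forcing width ≥ 3. Combining the bounds, tw(G) = 3.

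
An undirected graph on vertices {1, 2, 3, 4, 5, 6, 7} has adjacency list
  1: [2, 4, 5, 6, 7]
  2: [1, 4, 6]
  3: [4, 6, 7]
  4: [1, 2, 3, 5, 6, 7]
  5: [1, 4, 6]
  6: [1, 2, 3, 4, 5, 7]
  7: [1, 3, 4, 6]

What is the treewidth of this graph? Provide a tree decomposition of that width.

Treewidth 3.
One such decomposition:
Bags: B1 = {1, 4, 6, 7}  B2 = {3, 4, 6, 7}  B3 = {1, 4, 5, 6}  B4 = {1, 2, 4, 6}
Tree: B1–B2, B1–B3, B1–B4

The largest bag has 4 vertices, giving width 3; this decomposition certifies tw(G) ≤ 3. On the other hand G contains the 4-clique {1, 2, 4, 6}. A clique must lie in a single bag of any decomposition, so no decomposition can have width below 3. The upper and lower bounds meet at 3, so that is the treewidth.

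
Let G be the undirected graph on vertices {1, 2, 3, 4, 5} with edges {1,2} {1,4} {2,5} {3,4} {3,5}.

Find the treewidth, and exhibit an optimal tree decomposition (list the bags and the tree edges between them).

The largest bag has 3 vertices, giving width 2; this decomposition certifies tw(G) ≤ 2. For the lower bound, G contains the cycle 3–4–1–2–5–3, so G is not a forest; only forests have treewidth ≤ 1, hence tw(G) ≥ 2. Therefore the treewidth is 2.

Treewidth 2.
Bags: B1 = {1, 3, 4}  B2 = {1, 2, 3}  B3 = {2, 3, 5}
Tree: B1–B2, B2–B3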